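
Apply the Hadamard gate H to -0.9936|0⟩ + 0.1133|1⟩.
-0.6225|0⟩ - 0.7827|1⟩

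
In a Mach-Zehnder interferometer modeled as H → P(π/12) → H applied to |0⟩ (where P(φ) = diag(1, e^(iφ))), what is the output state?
(0.983 + 0.1294i)|0⟩ + (0.01704 - 0.1294i)|1⟩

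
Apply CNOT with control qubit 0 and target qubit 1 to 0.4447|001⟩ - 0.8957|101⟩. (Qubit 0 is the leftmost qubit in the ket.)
0.4447|001⟩ - 0.8957|111⟩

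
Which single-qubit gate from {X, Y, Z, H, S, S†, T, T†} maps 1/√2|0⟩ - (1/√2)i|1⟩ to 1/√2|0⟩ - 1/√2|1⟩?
S†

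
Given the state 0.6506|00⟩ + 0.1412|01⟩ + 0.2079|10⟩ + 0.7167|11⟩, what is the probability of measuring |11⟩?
0.5137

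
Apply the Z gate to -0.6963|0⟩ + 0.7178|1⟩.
-0.6963|0⟩ - 0.7178|1⟩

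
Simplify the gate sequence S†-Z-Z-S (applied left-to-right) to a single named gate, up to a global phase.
I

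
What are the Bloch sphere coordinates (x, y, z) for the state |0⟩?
(0, 0, 1)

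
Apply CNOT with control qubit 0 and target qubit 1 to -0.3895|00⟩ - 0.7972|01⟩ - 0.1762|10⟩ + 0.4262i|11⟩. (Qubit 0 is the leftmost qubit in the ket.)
-0.3895|00⟩ - 0.7972|01⟩ + 0.4262i|10⟩ - 0.1762|11⟩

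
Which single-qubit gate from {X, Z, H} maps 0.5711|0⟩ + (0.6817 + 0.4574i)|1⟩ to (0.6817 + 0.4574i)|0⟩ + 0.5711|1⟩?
X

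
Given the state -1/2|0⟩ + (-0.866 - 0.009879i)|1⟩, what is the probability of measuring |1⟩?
0.7501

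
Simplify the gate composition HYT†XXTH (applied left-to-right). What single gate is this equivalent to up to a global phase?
Y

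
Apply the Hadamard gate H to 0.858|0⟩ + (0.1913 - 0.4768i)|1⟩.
(0.742 - 0.3371i)|0⟩ + (0.4714 + 0.3371i)|1⟩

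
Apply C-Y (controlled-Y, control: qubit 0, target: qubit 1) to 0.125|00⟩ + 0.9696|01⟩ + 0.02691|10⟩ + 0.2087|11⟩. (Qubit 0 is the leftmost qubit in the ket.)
0.125|00⟩ + 0.9696|01⟩ - 0.2087i|10⟩ + 0.02691i|11⟩

C-Y leaves the control-|0⟩ kets |00⟩, |01⟩ unchanged and applies Y to qubit 1 on the control-|1⟩ pair (|10⟩, |11⟩).
Y = [[0, -i], [i, 0]].
With a = amp(|10⟩) = 0.02691 and b = amp(|11⟩) = 0.2087:
new amp(|10⟩) = (-i)·b = -0.2087i
new amp(|11⟩) = (i)·a = 0.02691i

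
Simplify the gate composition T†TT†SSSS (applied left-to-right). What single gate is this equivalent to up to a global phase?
T†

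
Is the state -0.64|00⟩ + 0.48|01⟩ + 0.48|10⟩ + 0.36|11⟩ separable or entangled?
Entangled

Writing the state as a|00⟩ + b|01⟩ + c|10⟩ + d|11⟩, it is a product state iff ad − bc = 0.
Here (a, b, c, d) = (-0.64, 0.48, 0.48, 0.36): ad − bc = (-0.64)(0.36) − (0.48)(0.48) = -0.4608 ≠ 0, so the state is entangled.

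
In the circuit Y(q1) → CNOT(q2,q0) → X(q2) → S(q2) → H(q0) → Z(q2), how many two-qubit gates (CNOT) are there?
1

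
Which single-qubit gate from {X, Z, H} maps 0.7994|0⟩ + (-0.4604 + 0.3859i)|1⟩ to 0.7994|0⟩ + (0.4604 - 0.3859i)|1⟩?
Z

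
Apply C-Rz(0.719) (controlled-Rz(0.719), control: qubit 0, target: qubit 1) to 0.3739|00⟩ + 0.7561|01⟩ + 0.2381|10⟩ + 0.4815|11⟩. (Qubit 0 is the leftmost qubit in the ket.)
0.3739|00⟩ + 0.7561|01⟩ + (0.2229 - 0.08377i)|10⟩ + (0.4507 + 0.1694i)|11⟩

C-Rz(0.719) leaves the control-|0⟩ kets |00⟩, |01⟩ unchanged and applies Rz(0.719) to qubit 1 on the control-|1⟩ pair (|10⟩, |11⟩).
Rz(0.719) = [[e^(−iθ/2), 0], [0, e^(iθ/2)]] with e^(±iθ/2) = cos(θ/2) ± i·sin(θ/2); θ = 0.719, cos(θ/2) ≈ 0.936073, sin(θ/2) ≈ 0.351806.
With a = amp(|10⟩) = 0.2381 and b = amp(|11⟩) = 0.4815:
new amp(|10⟩) = (0.936073 - 0.351806i)·a = (0.2229 - 0.08377i)
new amp(|11⟩) = (0.936073 + 0.351806i)·b = (0.4507 + 0.1694i)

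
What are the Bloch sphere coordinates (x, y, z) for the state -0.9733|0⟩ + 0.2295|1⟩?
(-0.4467, 0, 0.8946)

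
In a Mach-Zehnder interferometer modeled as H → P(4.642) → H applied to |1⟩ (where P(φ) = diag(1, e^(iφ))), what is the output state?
(0.5352 + 0.4988i)|0⟩ + (0.4648 - 0.4988i)|1⟩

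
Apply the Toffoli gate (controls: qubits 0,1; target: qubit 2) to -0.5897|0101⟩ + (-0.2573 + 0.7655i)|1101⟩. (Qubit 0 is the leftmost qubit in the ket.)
-0.5897|0101⟩ + (-0.2573 + 0.7655i)|1111⟩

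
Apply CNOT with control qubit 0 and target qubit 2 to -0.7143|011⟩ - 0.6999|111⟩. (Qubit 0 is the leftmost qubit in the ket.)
-0.7143|011⟩ - 0.6999|110⟩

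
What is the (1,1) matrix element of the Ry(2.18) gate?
0.4625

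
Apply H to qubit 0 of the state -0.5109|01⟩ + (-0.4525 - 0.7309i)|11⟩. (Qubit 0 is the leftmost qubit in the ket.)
(-0.6812 - 0.5168i)|01⟩ + (-0.0413 + 0.5168i)|11⟩

H on qubit 0 mixes each pair of kets that differ only in qubit 0: amplitudes (a, b) of (|…0…⟩, |…1…⟩) become ((a + b)/√2, (a − b)/√2). Kets absent from the input have amplitude 0.
(|01⟩, |11⟩): (a, b) = (-0.5109, (-0.4525 - 0.7309i)) → ((-0.6812 - 0.5168i), (-0.0413 + 0.5168i))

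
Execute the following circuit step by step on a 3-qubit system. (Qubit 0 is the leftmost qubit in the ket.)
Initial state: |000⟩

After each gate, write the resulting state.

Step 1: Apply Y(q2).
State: i|001⟩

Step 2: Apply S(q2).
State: -|001⟩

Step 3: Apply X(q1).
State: -|011⟩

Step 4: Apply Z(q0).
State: -|011⟩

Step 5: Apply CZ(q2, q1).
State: |011⟩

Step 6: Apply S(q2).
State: i|011⟩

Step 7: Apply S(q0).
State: i|011⟩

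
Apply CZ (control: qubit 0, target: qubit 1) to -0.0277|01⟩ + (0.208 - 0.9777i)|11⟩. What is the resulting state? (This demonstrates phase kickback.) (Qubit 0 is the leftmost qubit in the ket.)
-0.0277|01⟩ + (-0.208 + 0.9777i)|11⟩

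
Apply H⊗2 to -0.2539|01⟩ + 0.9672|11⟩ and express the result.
0.3567|00⟩ - 0.3567|01⟩ - 0.6106|10⟩ + 0.6106|11⟩

H⊗2 gives amp(|y⟩) = (1/2) Σ_x (−1)^(x·y) amp(|x⟩), where x·y is the number of positions in which both x and y have a 1.
|00⟩: (-0.2539 + 0.9672)/2 = 0.3567
|01⟩: (0.2539 - 0.9672)/2 = -0.3567
|10⟩: (-0.2539 - 0.9672)/2 = -0.6106
|11⟩: (0.2539 + 0.9672)/2 = 0.6106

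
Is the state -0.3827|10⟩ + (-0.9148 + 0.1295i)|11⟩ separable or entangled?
Separable

Writing the state as a|00⟩ + b|01⟩ + c|10⟩ + d|11⟩, it is a product state iff ad − bc = 0.
Here (a, b, c, d) = (0, 0, -0.3827, (-0.9148 + 0.1295i)): ad − bc = (0)(-0.9148 + 0.1295i) − (0)(-0.3827) = 0, so the state is separable.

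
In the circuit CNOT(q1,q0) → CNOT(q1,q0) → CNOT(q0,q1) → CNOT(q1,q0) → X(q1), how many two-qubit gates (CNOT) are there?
4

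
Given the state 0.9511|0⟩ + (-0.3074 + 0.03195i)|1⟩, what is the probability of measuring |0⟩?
0.9046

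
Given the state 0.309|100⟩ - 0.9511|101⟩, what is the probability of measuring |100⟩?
0.09548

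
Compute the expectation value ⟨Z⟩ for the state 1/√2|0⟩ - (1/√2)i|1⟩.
0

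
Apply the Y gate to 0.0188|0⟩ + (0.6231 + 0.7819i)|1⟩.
(0.7819 - 0.6231i)|0⟩ + 0.0188i|1⟩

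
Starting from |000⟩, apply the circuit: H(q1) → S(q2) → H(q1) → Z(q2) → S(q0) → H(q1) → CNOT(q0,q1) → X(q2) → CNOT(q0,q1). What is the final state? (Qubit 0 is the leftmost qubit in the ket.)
1/√2|001⟩ + 1/√2|011⟩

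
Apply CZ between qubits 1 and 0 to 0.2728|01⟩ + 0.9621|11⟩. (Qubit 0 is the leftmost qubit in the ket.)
0.2728|01⟩ - 0.9621|11⟩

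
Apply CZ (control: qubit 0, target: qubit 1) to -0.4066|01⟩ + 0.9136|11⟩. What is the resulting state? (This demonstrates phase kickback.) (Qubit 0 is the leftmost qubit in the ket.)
-0.4066|01⟩ - 0.9136|11⟩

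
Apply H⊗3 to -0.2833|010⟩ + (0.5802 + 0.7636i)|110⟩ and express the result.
(0.105 + 0.27i)|000⟩ + (0.105 + 0.27i)|001⟩ + (-0.105 - 0.27i)|010⟩ + (-0.105 - 0.27i)|011⟩ + (-0.3053 - 0.27i)|100⟩ + (-0.3053 - 0.27i)|101⟩ + (0.3053 + 0.27i)|110⟩ + (0.3053 + 0.27i)|111⟩

H⊗3 gives amp(|y⟩) = (1/2√2) Σ_x (−1)^(x·y) amp(|x⟩), where x·y is the number of positions in which both x and y have a 1.
|000⟩: (-0.2833 + (0.5802 + 0.7636i))/(2√2) = (0.105 + 0.27i)
|001⟩: (-0.2833 + (0.5802 + 0.7636i))/(2√2) = (0.105 + 0.27i)
|010⟩: (0.2833 - (0.5802 + 0.7636i))/(2√2) = (-0.105 - 0.27i)
|011⟩: (0.2833 - (0.5802 + 0.7636i))/(2√2) = (-0.105 - 0.27i)
|100⟩: (-0.2833 - (0.5802 + 0.7636i))/(2√2) = (-0.3053 - 0.27i)
|101⟩: (-0.2833 - (0.5802 + 0.7636i))/(2√2) = (-0.3053 - 0.27i)
|110⟩: (0.2833 + (0.5802 + 0.7636i))/(2√2) = (0.3053 + 0.27i)
|111⟩: (0.2833 + (0.5802 + 0.7636i))/(2√2) = (0.3053 + 0.27i)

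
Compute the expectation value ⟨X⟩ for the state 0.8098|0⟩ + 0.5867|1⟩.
0.9502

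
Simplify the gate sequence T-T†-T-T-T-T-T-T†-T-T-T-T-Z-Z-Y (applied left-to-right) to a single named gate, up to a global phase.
Y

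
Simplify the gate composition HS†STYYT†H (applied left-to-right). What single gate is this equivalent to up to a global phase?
I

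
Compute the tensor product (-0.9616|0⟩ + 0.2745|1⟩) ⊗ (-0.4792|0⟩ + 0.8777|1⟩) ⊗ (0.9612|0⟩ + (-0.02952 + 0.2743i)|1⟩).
0.4429|000⟩ + (-0.0136 + 0.1264i)|001⟩ - 0.8112|010⟩ + (0.02491 - 0.2315i)|011⟩ - 0.1264|100⟩ + (0.003883 - 0.03608i)|101⟩ + 0.2316|110⟩ + (-0.007112 + 0.06609i)|111⟩

amp(|b₁b₂…⟩) = product of the factor amplitudes for bits b₁, b₂, …; only kets whose every factor amplitude is nonzero survive.
|000⟩: (-0.9616)(-0.4792)(0.9612) = 0.4429
|001⟩: (-0.9616)(-0.4792)(-0.02952 + 0.2743i) = (-0.0136 + 0.1264i)
|010⟩: (-0.9616)(0.8777)(0.9612) = -0.8112
|011⟩: (-0.9616)(0.8777)(-0.02952 + 0.2743i) = (0.02491 - 0.2315i)
|100⟩: (0.2745)(-0.4792)(0.9612) = -0.1264
|101⟩: (0.2745)(-0.4792)(-0.02952 + 0.2743i) = (0.003883 - 0.03608i)
|110⟩: (0.2745)(0.8777)(0.9612) = 0.2316
|111⟩: (0.2745)(0.8777)(-0.02952 + 0.2743i) = (-0.007112 + 0.06609i)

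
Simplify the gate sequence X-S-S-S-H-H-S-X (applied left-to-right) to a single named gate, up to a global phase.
I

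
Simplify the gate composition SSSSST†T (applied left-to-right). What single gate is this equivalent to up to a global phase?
S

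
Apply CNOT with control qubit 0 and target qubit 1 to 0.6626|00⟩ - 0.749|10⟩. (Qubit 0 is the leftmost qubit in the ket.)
0.6626|00⟩ - 0.749|11⟩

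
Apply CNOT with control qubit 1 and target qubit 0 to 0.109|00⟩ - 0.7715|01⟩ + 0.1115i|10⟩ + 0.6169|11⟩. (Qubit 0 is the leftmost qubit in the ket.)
0.109|00⟩ + 0.6169|01⟩ + 0.1115i|10⟩ - 0.7715|11⟩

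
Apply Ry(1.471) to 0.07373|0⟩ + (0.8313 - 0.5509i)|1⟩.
(-0.5031 + 0.3696i)|0⟩ + (0.6659 - 0.4085i)|1⟩

Ry(1.471) = [[cos(θ/2), −sin(θ/2)], [sin(θ/2), cos(θ/2)]]; θ = 1.471, cos(θ/2) ≈ 0.741495, sin(θ/2) ≈ 0.670958.
With a = amp(|0⟩) = 0.07373 and b = amp(|1⟩) = (0.8313 - 0.5509i):
new amp(|0⟩) = (0.741495)·a + (-0.670958)·b = (-0.5031 + 0.3696i)
new amp(|1⟩) = (0.670958)·a + (0.741495)·b = (0.6659 - 0.4085i)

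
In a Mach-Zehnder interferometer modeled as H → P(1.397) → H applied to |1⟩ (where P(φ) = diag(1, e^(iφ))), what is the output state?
(0.4135 - 0.4925i)|0⟩ + (0.5865 + 0.4925i)|1⟩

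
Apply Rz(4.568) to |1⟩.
(-0.6543 + 0.7563i)|1⟩

Rz(4.568) = [[e^(−iθ/2), 0], [0, e^(iθ/2)]] with e^(±iθ/2) = cos(θ/2) ± i·sin(θ/2); θ = 4.568, cos(θ/2) ≈ -0.65426, sin(θ/2) ≈ 0.75627.
With a = amp(|0⟩) = 0 and b = amp(|1⟩) = 1:
new amp(|0⟩) = (-0.65426 - 0.75627i)·a = 0
new amp(|1⟩) = (-0.65426 + 0.75627i)·b = (-0.6543 + 0.7563i)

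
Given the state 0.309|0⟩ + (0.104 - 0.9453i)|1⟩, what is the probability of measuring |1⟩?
0.9044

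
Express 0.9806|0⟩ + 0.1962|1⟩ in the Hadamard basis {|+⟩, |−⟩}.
0.8321|+⟩ + 0.5547|−⟩

With |ψ⟩ = α|0⟩ + β|1⟩, the Hadamard-basis coefficients are ⟨+|ψ⟩ = (α + β)/√2 and ⟨−|ψ⟩ = (α − β)/√2.
Here α = 0.9806, β = 0.1962: (α + β)/√2 = 0.8321, (α − β)/√2 = 0.5547.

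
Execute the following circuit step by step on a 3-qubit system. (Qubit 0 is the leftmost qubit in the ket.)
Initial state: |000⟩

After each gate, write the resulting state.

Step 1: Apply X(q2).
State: |001⟩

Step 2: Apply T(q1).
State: |001⟩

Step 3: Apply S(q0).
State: |001⟩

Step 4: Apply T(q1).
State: |001⟩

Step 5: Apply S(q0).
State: |001⟩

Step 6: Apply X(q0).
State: |101⟩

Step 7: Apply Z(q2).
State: -|101⟩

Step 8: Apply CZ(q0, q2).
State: |101⟩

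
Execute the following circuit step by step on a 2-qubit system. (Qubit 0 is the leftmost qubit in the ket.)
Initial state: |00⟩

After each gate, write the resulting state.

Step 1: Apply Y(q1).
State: i|01⟩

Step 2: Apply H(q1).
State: (1/√2)i|00⟩ - (1/√2)i|01⟩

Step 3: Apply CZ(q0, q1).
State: (1/√2)i|00⟩ - (1/√2)i|01⟩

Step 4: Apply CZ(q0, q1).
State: (1/√2)i|00⟩ - (1/√2)i|01⟩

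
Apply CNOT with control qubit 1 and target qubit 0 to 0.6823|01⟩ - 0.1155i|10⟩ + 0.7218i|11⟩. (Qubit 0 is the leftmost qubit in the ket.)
0.7218i|01⟩ - 0.1155i|10⟩ + 0.6823|11⟩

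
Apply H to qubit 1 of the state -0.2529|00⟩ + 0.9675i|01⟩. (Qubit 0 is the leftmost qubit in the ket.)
(-0.1788 + 0.6841i)|00⟩ + (-0.1788 - 0.6841i)|01⟩

H on qubit 1 mixes each pair of kets that differ only in qubit 1: amplitudes (a, b) of (|…0…⟩, |…1…⟩) become ((a + b)/√2, (a − b)/√2). Kets absent from the input have amplitude 0.
(|00⟩, |01⟩): (a, b) = (-0.2529, 0.9675i) → ((-0.1788 + 0.6841i), (-0.1788 - 0.6841i))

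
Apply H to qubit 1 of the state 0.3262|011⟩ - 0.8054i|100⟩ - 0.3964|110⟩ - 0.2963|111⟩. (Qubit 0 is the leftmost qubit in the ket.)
0.2307|001⟩ - 0.2307|011⟩ + (-0.2803 - 0.5695i)|100⟩ - 0.2095|101⟩ + (0.2803 - 0.5695i)|110⟩ + 0.2095|111⟩

H on qubit 1 mixes each pair of kets that differ only in qubit 1: amplitudes (a, b) of (|…0…⟩, |…1…⟩) become ((a + b)/√2, (a − b)/√2). Kets absent from the input have amplitude 0.
(|001⟩, |011⟩): (a, b) = (0, 0.3262) → (0.2307, -0.2307)
(|100⟩, |110⟩): (a, b) = (-0.8054i, -0.3964) → ((-0.2803 - 0.5695i), (0.2803 - 0.5695i))
(|101⟩, |111⟩): (a, b) = (0, -0.2963) → (-0.2095, 0.2095)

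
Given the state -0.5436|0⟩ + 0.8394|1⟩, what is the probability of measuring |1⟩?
0.7046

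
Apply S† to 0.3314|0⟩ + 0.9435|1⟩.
0.3314|0⟩ - 0.9435i|1⟩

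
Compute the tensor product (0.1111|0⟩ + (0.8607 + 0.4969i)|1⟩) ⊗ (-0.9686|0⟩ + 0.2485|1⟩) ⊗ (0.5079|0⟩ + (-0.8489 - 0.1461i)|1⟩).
-0.05466|000⟩ + (0.09135 + 0.01572i)|001⟩ + 0.01402|010⟩ + (-0.02344 - 0.004034i)|011⟩ + (-0.4234 - 0.2445i)|100⟩ + (0.6374 + 0.5304i)|101⟩ + (0.1086 + 0.06272i)|110⟩ + (-0.1635 - 0.1361i)|111⟩

amp(|b₁b₂…⟩) = product of the factor amplitudes for bits b₁, b₂, …; only kets whose every factor amplitude is nonzero survive.
|000⟩: (0.1111)(-0.9686)(0.5079) = -0.05466
|001⟩: (0.1111)(-0.9686)(-0.8489 - 0.1461i) = (0.09135 + 0.01572i)
|010⟩: (0.1111)(0.2485)(0.5079) = 0.01402
|011⟩: (0.1111)(0.2485)(-0.8489 - 0.1461i) = (-0.02344 - 0.004034i)
|100⟩: (0.8607 + 0.4969i)(-0.9686)(0.5079) = (-0.4234 - 0.2445i)
|101⟩: (0.8607 + 0.4969i)(-0.9686)(-0.8489 - 0.1461i) = (0.6374 + 0.5304i)
|110⟩: (0.8607 + 0.4969i)(0.2485)(0.5079) = (0.1086 + 0.06272i)
|111⟩: (0.8607 + 0.4969i)(0.2485)(-0.8489 - 0.1461i) = (-0.1635 - 0.1361i)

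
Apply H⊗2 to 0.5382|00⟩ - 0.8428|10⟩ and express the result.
-0.1523|00⟩ - 0.1523|01⟩ + 0.6905|10⟩ + 0.6905|11⟩

H⊗2 gives amp(|y⟩) = (1/2) Σ_x (−1)^(x·y) amp(|x⟩), where x·y is the number of positions in which both x and y have a 1.
|00⟩: (0.5382 - 0.8428)/2 = -0.1523
|01⟩: (0.5382 - 0.8428)/2 = -0.1523
|10⟩: (0.5382 + 0.8428)/2 = 0.6905
|11⟩: (0.5382 + 0.8428)/2 = 0.6905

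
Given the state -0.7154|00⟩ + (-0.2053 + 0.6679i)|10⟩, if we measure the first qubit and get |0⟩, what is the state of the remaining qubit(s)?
-|0⟩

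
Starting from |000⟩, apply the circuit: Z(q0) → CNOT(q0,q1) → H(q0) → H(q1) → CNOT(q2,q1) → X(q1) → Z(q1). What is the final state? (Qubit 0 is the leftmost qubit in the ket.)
1/2|000⟩ - 1/2|010⟩ + 1/2|100⟩ - 1/2|110⟩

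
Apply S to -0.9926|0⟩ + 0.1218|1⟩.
-0.9926|0⟩ + 0.1218i|1⟩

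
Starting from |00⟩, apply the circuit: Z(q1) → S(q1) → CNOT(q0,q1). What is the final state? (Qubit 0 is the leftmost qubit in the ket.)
|00⟩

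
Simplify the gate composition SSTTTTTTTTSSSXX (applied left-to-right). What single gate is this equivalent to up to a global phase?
S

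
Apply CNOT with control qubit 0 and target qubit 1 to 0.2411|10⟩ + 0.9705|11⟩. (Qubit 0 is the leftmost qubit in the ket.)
0.9705|10⟩ + 0.2411|11⟩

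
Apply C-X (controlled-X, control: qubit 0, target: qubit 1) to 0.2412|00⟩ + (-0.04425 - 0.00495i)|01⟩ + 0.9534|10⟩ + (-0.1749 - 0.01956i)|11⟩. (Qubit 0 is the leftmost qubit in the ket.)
0.2412|00⟩ + (-0.04425 - 0.00495i)|01⟩ + (-0.1749 - 0.01956i)|10⟩ + 0.9534|11⟩

C-X leaves the control-|0⟩ kets |00⟩, |01⟩ unchanged and applies X to qubit 1 on the control-|1⟩ pair (|10⟩, |11⟩).
X = [[0, 1], [1, 0]].
With a = amp(|10⟩) = 0.9534 and b = amp(|11⟩) = (-0.1749 - 0.01956i):
new amp(|10⟩) = (1)·b = (-0.1749 - 0.01956i)
new amp(|11⟩) = (1)·a = 0.9534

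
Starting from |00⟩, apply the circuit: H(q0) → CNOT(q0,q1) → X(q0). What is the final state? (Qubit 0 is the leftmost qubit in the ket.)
1/√2|01⟩ + 1/√2|10⟩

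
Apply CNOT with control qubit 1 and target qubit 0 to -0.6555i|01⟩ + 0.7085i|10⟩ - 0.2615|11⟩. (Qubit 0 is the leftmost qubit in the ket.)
-0.2615|01⟩ + 0.7085i|10⟩ - 0.6555i|11⟩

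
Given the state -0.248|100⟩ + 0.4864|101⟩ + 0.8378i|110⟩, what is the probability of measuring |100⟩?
0.0615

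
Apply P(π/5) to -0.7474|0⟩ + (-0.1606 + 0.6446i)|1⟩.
-0.7474|0⟩ + (-0.5088 + 0.4271i)|1⟩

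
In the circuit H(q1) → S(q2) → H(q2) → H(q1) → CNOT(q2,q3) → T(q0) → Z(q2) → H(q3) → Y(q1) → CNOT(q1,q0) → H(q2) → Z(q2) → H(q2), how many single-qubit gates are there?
11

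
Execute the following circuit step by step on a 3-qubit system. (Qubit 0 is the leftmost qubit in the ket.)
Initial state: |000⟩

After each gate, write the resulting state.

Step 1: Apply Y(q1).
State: i|010⟩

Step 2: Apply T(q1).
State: (-1/√2 + (1/√2)i)|010⟩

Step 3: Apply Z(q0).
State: (-1/√2 + (1/√2)i)|010⟩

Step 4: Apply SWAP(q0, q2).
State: (-1/√2 + (1/√2)i)|010⟩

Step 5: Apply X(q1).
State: (-1/√2 + (1/√2)i)|000⟩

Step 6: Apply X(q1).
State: (-1/√2 + (1/√2)i)|010⟩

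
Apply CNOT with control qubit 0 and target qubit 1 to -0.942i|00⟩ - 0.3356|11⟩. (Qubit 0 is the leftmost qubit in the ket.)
-0.942i|00⟩ - 0.3356|10⟩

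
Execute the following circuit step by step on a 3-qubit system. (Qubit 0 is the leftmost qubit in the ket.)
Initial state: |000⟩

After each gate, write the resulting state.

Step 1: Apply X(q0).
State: |100⟩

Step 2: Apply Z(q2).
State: |100⟩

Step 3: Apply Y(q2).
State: i|101⟩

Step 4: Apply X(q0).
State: i|001⟩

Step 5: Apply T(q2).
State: (-1/√2 + (1/√2)i)|001⟩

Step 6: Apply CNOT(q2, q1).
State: (-1/√2 + (1/√2)i)|011⟩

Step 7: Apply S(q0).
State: (-1/√2 + (1/√2)i)|011⟩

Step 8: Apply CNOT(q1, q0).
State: (-1/√2 + (1/√2)i)|111⟩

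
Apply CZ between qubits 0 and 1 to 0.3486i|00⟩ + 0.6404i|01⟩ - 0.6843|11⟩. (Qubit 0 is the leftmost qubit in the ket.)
0.3486i|00⟩ + 0.6404i|01⟩ + 0.6843|11⟩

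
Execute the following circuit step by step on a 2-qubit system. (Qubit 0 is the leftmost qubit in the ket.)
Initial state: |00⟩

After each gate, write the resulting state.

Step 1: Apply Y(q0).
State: i|10⟩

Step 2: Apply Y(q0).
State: |00⟩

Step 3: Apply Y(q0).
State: i|10⟩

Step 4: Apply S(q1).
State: i|10⟩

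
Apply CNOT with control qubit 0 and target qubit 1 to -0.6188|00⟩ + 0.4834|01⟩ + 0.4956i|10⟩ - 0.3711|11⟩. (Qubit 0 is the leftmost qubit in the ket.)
-0.6188|00⟩ + 0.4834|01⟩ - 0.3711|10⟩ + 0.4956i|11⟩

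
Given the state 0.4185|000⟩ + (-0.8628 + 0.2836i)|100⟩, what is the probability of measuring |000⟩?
0.1751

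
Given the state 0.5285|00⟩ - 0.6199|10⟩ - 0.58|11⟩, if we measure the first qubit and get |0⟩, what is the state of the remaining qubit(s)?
|0⟩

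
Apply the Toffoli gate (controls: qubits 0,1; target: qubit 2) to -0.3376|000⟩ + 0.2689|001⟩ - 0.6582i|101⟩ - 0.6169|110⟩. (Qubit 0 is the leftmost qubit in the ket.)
-0.3376|000⟩ + 0.2689|001⟩ - 0.6582i|101⟩ - 0.6169|111⟩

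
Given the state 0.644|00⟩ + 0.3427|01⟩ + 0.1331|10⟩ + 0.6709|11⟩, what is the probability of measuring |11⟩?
0.4501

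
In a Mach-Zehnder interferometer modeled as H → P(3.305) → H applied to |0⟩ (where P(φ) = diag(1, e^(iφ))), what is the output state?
(0.006661 - 0.08134i)|0⟩ + (0.9933 + 0.08134i)|1⟩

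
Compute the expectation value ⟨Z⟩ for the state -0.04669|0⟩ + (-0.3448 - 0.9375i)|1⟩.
-0.9956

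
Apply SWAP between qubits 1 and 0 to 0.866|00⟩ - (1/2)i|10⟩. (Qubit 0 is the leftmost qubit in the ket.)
0.866|00⟩ - (1/2)i|01⟩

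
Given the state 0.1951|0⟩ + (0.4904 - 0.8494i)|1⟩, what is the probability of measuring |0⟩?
0.03806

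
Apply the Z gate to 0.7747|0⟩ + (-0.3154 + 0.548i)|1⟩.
0.7747|0⟩ + (0.3154 - 0.548i)|1⟩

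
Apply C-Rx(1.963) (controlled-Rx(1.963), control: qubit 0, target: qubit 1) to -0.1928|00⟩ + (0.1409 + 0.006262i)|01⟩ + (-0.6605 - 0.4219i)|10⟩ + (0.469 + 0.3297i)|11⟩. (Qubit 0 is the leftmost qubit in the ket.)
-0.1928|00⟩ + (0.1409 + 0.006262i)|01⟩ + (-0.093 - 0.6244i)|10⟩ + (-0.09008 + 0.7323i)|11⟩

C-Rx(1.963) leaves the control-|0⟩ kets |00⟩, |01⟩ unchanged and applies Rx(1.963) to qubit 1 on the control-|1⟩ pair (|10⟩, |11⟩).
Rx(1.963) = [[cos(θ/2), −i·sin(θ/2)], [−i·sin(θ/2), cos(θ/2)]]; θ = 1.963, cos(θ/2) ≈ 0.555776, sin(θ/2) ≈ 0.831332.
With a = amp(|10⟩) = (-0.6605 - 0.4219i) and b = amp(|11⟩) = (0.469 + 0.3297i):
new amp(|10⟩) = (0.555776)·a + (-0.831332i)·b = (-0.093 - 0.6244i)
new amp(|11⟩) = (-0.831332i)·a + (0.555776)·b = (-0.09008 + 0.7323i)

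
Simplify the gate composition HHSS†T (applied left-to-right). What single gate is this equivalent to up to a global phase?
T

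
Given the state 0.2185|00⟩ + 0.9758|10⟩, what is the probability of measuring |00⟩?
0.04774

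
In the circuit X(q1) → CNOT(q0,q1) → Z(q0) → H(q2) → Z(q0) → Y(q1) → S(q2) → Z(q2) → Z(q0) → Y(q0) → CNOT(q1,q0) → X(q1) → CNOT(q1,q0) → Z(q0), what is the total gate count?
14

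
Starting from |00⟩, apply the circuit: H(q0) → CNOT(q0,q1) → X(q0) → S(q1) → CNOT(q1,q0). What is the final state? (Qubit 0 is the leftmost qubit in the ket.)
1/√2|10⟩ + (1/√2)i|11⟩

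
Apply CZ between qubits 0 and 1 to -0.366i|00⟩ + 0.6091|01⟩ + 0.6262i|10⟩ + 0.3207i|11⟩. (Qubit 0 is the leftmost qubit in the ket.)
-0.366i|00⟩ + 0.6091|01⟩ + 0.6262i|10⟩ - 0.3207i|11⟩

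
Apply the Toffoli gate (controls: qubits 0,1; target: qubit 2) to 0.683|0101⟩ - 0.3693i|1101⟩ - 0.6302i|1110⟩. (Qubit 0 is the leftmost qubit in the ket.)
0.683|0101⟩ - 0.6302i|1100⟩ - 0.3693i|1111⟩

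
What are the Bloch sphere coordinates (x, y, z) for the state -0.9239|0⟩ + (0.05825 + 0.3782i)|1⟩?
(-0.1076, -0.6988, 0.7072)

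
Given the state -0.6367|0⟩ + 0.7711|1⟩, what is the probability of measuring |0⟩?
0.4054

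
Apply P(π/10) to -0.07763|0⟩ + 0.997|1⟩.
-0.07763|0⟩ + (0.9482 + 0.3081i)|1⟩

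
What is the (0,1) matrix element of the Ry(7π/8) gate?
-0.9808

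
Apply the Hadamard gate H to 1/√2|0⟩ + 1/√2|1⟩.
|0⟩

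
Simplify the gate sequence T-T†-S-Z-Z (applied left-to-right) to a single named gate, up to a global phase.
S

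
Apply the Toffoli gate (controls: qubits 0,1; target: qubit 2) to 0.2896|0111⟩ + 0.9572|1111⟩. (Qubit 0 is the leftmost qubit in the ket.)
0.2896|0111⟩ + 0.9572|1101⟩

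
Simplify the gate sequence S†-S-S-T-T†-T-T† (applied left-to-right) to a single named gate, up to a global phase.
S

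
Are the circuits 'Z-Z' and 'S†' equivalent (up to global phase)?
No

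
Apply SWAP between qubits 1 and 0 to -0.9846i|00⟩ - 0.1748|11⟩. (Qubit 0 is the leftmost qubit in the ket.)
-0.9846i|00⟩ - 0.1748|11⟩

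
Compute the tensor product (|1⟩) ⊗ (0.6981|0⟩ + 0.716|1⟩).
0.6981|10⟩ + 0.716|11⟩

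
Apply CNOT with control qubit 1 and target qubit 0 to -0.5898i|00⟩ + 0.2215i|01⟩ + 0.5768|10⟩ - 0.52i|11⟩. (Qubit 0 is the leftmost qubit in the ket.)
-0.5898i|00⟩ - 0.52i|01⟩ + 0.5768|10⟩ + 0.2215i|11⟩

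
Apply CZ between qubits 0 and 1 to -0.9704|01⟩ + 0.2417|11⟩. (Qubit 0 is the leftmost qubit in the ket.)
-0.9704|01⟩ - 0.2417|11⟩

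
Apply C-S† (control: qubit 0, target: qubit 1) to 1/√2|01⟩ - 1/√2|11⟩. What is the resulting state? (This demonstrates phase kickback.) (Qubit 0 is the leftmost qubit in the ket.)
1/√2|01⟩ + (1/√2)i|11⟩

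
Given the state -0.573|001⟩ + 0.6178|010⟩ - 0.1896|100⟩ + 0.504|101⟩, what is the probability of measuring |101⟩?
0.254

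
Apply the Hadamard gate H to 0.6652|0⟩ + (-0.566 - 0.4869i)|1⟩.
(0.07014 - 0.3443i)|0⟩ + (0.8706 + 0.3443i)|1⟩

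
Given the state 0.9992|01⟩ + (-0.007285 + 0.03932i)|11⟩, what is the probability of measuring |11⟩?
0.001599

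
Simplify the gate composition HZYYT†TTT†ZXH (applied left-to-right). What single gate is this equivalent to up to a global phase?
Z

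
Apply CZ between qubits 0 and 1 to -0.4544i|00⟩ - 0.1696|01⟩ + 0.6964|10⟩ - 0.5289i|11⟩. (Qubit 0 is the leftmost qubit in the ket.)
-0.4544i|00⟩ - 0.1696|01⟩ + 0.6964|10⟩ + 0.5289i|11⟩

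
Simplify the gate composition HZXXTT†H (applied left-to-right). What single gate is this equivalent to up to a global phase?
X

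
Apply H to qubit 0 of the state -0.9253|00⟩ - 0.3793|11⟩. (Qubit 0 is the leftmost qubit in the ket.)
-0.6543|00⟩ - 0.2682|01⟩ - 0.6543|10⟩ + 0.2682|11⟩

H on qubit 0 mixes each pair of kets that differ only in qubit 0: amplitudes (a, b) of (|…0…⟩, |…1…⟩) become ((a + b)/√2, (a − b)/√2). Kets absent from the input have amplitude 0.
(|00⟩, |10⟩): (a, b) = (-0.9253, 0) → (-0.6543, -0.6543)
(|01⟩, |11⟩): (a, b) = (0, -0.3793) → (-0.2682, 0.2682)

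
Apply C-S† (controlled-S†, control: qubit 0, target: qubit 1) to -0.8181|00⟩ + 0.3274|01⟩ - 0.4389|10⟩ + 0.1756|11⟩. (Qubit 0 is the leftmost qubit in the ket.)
-0.8181|00⟩ + 0.3274|01⟩ - 0.4389|10⟩ - 0.1756i|11⟩

C-S† leaves the control-|0⟩ kets |00⟩, |01⟩ unchanged and applies S† to qubit 1 on the control-|1⟩ pair (|10⟩, |11⟩).
S† = [[1, 0], [0, -i]].
With a = amp(|10⟩) = -0.4389 and b = amp(|11⟩) = 0.1756:
new amp(|10⟩) = (1)·a = -0.4389
new amp(|11⟩) = (-i)·b = -0.1756i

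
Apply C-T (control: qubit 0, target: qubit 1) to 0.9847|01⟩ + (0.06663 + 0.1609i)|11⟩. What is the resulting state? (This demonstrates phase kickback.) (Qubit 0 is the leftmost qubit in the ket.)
0.9847|01⟩ + (-0.06666 + 0.1609i)|11⟩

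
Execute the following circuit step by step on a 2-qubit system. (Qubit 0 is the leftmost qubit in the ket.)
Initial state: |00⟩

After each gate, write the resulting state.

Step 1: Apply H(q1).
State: 1/√2|00⟩ + 1/√2|01⟩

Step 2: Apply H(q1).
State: |00⟩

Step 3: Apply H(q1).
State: 1/√2|00⟩ + 1/√2|01⟩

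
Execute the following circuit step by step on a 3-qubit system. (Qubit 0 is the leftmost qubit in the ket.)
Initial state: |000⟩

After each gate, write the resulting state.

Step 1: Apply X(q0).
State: |100⟩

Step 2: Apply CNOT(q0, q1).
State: |110⟩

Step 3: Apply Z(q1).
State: -|110⟩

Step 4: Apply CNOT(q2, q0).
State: -|110⟩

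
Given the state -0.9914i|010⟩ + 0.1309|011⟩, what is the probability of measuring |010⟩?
0.9829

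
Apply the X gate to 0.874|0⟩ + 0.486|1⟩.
0.486|0⟩ + 0.874|1⟩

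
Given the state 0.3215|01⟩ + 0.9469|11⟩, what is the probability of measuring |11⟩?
0.8966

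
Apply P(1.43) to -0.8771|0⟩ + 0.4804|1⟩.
-0.8771|0⟩ + (0.06742 + 0.4756i)|1⟩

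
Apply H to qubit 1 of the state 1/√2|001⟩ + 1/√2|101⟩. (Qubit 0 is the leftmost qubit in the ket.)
1/2|001⟩ + 1/2|011⟩ + 1/2|101⟩ + 1/2|111⟩

H on qubit 1 mixes each pair of kets that differ only in qubit 1: amplitudes (a, b) of (|…0…⟩, |…1…⟩) become ((a + b)/√2, (a − b)/√2). Kets absent from the input have amplitude 0.
(|001⟩, |011⟩): (a, b) = (1/√2, 0) → (1/2, 1/2)
(|101⟩, |111⟩): (a, b) = (1/√2, 0) → (1/2, 1/2)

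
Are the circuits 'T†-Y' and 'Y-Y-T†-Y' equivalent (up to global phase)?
Yes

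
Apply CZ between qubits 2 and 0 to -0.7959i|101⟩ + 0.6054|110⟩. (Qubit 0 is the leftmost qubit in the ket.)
0.7959i|101⟩ + 0.6054|110⟩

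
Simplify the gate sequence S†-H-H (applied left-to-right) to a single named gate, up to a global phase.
S†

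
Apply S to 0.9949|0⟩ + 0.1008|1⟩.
0.9949|0⟩ + 0.1008i|1⟩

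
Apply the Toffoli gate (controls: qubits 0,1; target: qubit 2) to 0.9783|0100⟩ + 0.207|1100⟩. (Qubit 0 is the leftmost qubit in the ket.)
0.9783|0100⟩ + 0.207|1110⟩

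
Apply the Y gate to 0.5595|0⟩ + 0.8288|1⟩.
-0.8288i|0⟩ + 0.5595i|1⟩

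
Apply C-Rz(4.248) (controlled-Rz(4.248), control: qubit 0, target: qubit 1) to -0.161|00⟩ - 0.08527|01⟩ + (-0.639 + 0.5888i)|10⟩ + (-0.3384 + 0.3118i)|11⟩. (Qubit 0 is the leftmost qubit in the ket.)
-0.161|00⟩ - 0.08527|01⟩ + (0.8367 + 0.2343i)|10⟩ + (-0.08749 - 0.4518i)|11⟩

C-Rz(4.248) leaves the control-|0⟩ kets |00⟩, |01⟩ unchanged and applies Rz(4.248) to qubit 1 on the control-|1⟩ pair (|10⟩, |11⟩).
Rz(4.248) = [[e^(−iθ/2), 0], [0, e^(iθ/2)]] with e^(±iθ/2) = cos(θ/2) ± i·sin(θ/2); θ = 4.248, cos(θ/2) ≈ -0.525416, sin(θ/2) ≈ 0.850846.
With a = amp(|10⟩) = (-0.639 + 0.5888i) and b = amp(|11⟩) = (-0.3384 + 0.3118i):
new amp(|10⟩) = (-0.525416 - 0.850846i)·a = (0.8367 + 0.2343i)
new amp(|11⟩) = (-0.525416 + 0.850846i)·b = (-0.08749 - 0.4518i)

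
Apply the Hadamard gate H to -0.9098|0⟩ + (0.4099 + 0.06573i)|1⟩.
(-0.3535 + 0.04648i)|0⟩ + (-0.9332 - 0.04648i)|1⟩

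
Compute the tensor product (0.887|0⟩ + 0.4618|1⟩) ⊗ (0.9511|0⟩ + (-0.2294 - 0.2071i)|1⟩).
0.8436|00⟩ + (-0.2035 - 0.1837i)|01⟩ + 0.4392|10⟩ + (-0.1059 - 0.09564i)|11⟩

amp(|b₁b₂…⟩) = product of the factor amplitudes for bits b₁, b₂, …; only kets whose every factor amplitude is nonzero survive.
|00⟩: (0.887)(0.9511) = 0.8436
|01⟩: (0.887)(-0.2294 - 0.2071i) = (-0.2035 - 0.1837i)
|10⟩: (0.4618)(0.9511) = 0.4392
|11⟩: (0.4618)(-0.2294 - 0.2071i) = (-0.1059 - 0.09564i)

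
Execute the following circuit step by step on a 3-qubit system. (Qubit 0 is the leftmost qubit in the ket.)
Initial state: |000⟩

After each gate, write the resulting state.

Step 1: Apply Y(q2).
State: i|001⟩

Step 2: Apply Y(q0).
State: -|101⟩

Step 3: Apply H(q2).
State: -1/√2|100⟩ + 1/√2|101⟩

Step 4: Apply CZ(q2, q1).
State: -1/√2|100⟩ + 1/√2|101⟩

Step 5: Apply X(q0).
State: -1/√2|000⟩ + 1/√2|001⟩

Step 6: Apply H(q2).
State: -|001⟩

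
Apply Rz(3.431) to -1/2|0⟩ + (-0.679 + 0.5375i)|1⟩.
(0.0721 + 0.4948i)|0⟩ + (-0.434 - 0.7494i)|1⟩

Rz(3.431) = [[e^(−iθ/2), 0], [0, e^(iθ/2)]] with e^(±iθ/2) = cos(θ/2) ± i·sin(θ/2); θ = 3.431, cos(θ/2) ≈ -0.144199, sin(θ/2) ≈ 0.989549.
With a = amp(|0⟩) = -1/2 and b = amp(|1⟩) = (-0.679 + 0.5375i):
new amp(|0⟩) = (-0.144199 - 0.989549i)·a = (0.0721 + 0.4948i)
new amp(|1⟩) = (-0.144199 + 0.989549i)·b = (-0.434 - 0.7494i)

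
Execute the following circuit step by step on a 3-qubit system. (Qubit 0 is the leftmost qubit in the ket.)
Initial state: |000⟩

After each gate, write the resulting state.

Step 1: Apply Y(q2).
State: i|001⟩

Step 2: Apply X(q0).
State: i|101⟩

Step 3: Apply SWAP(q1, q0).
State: i|011⟩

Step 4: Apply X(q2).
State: i|010⟩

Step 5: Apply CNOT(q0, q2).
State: i|010⟩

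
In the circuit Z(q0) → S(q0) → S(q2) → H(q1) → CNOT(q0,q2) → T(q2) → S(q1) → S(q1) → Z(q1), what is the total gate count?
9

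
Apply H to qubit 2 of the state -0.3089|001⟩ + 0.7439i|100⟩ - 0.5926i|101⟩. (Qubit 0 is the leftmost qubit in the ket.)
-0.2184|000⟩ + 0.2184|001⟩ + 0.107i|100⟩ + 0.945i|101⟩

H on qubit 2 mixes each pair of kets that differ only in qubit 2: amplitudes (a, b) of (|…0…⟩, |…1…⟩) become ((a + b)/√2, (a − b)/√2). Kets absent from the input have amplitude 0.
(|000⟩, |001⟩): (a, b) = (0, -0.3089) → (-0.2184, 0.2184)
(|100⟩, |101⟩): (a, b) = (0.7439i, -0.5926i) → (0.107i, 0.945i)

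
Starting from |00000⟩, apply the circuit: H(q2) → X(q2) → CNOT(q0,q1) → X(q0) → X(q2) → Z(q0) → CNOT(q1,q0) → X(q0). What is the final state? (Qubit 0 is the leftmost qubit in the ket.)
-1/√2|00000⟩ - 1/√2|00100⟩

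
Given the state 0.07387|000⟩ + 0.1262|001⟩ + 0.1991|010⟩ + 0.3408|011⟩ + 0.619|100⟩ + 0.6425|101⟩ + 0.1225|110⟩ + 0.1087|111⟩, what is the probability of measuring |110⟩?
0.01501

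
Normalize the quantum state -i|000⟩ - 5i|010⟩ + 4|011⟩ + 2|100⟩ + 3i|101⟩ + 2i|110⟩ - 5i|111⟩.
-0.1091i|000⟩ - 0.5455i|010⟩ + 0.4364|011⟩ + 0.2182|100⟩ + 0.3273i|101⟩ + 0.2182i|110⟩ - 0.5455i|111⟩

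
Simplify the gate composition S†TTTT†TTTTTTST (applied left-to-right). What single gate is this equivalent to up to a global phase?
T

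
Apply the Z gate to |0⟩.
|0⟩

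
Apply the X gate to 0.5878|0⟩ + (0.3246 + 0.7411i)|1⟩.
(0.3246 + 0.7411i)|0⟩ + 0.5878|1⟩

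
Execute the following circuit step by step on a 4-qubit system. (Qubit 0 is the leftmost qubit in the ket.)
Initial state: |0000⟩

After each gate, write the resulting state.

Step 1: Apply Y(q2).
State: i|0010⟩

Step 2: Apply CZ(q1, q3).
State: i|0010⟩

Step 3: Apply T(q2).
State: (-1/√2 + (1/√2)i)|0010⟩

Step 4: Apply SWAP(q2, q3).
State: (-1/√2 + (1/√2)i)|0001⟩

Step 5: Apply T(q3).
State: -|0001⟩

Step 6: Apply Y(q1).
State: -i|0101⟩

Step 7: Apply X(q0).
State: -i|1101⟩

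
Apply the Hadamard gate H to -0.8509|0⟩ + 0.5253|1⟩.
-0.2302|0⟩ - 0.9731|1⟩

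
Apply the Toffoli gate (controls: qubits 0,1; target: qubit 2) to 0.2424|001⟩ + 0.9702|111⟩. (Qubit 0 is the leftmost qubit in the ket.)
0.2424|001⟩ + 0.9702|110⟩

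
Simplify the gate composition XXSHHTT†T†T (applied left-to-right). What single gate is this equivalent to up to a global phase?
S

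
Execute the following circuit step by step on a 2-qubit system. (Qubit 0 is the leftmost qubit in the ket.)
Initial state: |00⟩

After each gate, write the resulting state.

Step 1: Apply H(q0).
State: 1/√2|00⟩ + 1/√2|10⟩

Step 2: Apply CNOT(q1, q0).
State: 1/√2|00⟩ + 1/√2|10⟩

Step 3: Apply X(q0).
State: 1/√2|00⟩ + 1/√2|10⟩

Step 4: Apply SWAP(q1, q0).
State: 1/√2|00⟩ + 1/√2|01⟩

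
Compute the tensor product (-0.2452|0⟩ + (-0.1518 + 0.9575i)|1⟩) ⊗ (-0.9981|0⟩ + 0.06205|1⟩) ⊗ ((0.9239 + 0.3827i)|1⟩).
(0.2261 + 0.09366i)|001⟩ + (-0.01406 - 0.005823i)|011⟩ + (0.5057 - 0.825i)|101⟩ + (-0.03144 + 0.05129i)|111⟩

amp(|b₁b₂…⟩) = product of the factor amplitudes for bits b₁, b₂, …; only kets whose every factor amplitude is nonzero survive.
|001⟩: (-0.2452)(-0.9981)(0.9239 + 0.3827i) = (0.2261 + 0.09366i)
|011⟩: (-0.2452)(0.06205)(0.9239 + 0.3827i) = (-0.01406 - 0.005823i)
|101⟩: (-0.1518 + 0.9575i)(-0.9981)(0.9239 + 0.3827i) = (0.5057 - 0.825i)
|111⟩: (-0.1518 + 0.9575i)(0.06205)(0.9239 + 0.3827i) = (-0.03144 + 0.05129i)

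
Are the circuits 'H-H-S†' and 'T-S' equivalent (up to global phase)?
No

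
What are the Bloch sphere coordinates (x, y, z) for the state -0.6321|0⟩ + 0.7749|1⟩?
(-0.9796, 0, -0.2009)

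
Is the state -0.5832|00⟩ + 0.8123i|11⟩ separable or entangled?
Entangled

Writing the state as a|00⟩ + b|01⟩ + c|10⟩ + d|11⟩, it is a product state iff ad − bc = 0.
Here (a, b, c, d) = (-0.5832, 0, 0, 0.8123i): ad − bc = (-0.5832)(0.8123i) − (0)(0) = -0.4737i ≠ 0, so the state is entangled.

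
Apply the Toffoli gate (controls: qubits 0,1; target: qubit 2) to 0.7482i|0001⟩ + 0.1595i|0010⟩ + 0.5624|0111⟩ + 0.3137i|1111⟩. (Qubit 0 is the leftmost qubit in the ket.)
0.7482i|0001⟩ + 0.1595i|0010⟩ + 0.5624|0111⟩ + 0.3137i|1101⟩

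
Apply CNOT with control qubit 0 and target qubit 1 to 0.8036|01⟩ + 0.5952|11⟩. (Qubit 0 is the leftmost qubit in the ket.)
0.8036|01⟩ + 0.5952|10⟩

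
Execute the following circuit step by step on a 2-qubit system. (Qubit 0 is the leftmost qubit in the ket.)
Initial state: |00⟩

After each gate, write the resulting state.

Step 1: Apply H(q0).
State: 1/√2|00⟩ + 1/√2|10⟩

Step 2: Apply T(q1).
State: 1/√2|00⟩ + 1/√2|10⟩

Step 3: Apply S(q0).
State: 1/√2|00⟩ + (1/√2)i|10⟩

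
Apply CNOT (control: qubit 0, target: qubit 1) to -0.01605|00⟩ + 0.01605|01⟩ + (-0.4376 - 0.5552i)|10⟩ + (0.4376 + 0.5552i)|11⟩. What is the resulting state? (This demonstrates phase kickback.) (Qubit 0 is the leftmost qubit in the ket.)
-0.01605|00⟩ + 0.01605|01⟩ + (0.4376 + 0.5552i)|10⟩ + (-0.4376 - 0.5552i)|11⟩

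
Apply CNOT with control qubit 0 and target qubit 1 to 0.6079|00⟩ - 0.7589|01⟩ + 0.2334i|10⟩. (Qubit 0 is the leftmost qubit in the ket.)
0.6079|00⟩ - 0.7589|01⟩ + 0.2334i|11⟩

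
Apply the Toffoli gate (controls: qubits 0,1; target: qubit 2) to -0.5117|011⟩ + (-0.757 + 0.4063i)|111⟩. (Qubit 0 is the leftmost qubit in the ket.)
-0.5117|011⟩ + (-0.757 + 0.4063i)|110⟩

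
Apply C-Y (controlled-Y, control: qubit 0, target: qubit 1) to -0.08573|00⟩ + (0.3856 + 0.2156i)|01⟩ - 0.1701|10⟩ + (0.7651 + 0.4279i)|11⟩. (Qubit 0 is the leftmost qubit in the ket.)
-0.08573|00⟩ + (0.3856 + 0.2156i)|01⟩ + (0.4279 - 0.7651i)|10⟩ - 0.1701i|11⟩

C-Y leaves the control-|0⟩ kets |00⟩, |01⟩ unchanged and applies Y to qubit 1 on the control-|1⟩ pair (|10⟩, |11⟩).
Y = [[0, -i], [i, 0]].
With a = amp(|10⟩) = -0.1701 and b = amp(|11⟩) = (0.7651 + 0.4279i):
new amp(|10⟩) = (-i)·b = (0.4279 - 0.7651i)
new amp(|11⟩) = (i)·a = -0.1701i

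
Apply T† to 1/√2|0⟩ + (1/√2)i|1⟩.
1/√2|0⟩ + (1/2 + (1/2)i)|1⟩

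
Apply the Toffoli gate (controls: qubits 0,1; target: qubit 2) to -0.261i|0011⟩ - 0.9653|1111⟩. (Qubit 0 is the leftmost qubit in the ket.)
-0.261i|0011⟩ - 0.9653|1101⟩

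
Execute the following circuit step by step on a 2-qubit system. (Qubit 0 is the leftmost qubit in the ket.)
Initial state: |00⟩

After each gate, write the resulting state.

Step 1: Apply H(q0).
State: 1/√2|00⟩ + 1/√2|10⟩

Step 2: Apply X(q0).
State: 1/√2|00⟩ + 1/√2|10⟩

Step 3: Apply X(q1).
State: 1/√2|01⟩ + 1/√2|11⟩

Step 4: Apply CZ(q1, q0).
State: 1/√2|01⟩ - 1/√2|11⟩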